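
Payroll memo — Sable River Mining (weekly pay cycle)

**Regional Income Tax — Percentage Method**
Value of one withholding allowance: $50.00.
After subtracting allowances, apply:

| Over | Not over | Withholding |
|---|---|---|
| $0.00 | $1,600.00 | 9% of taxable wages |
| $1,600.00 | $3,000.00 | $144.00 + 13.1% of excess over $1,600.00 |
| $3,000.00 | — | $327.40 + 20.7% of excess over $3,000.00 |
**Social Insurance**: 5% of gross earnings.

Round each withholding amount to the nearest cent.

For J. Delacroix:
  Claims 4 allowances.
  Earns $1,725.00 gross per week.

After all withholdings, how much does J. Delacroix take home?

$1,501.50

Regional Income Tax: taxable = $1,725.00 − 4×$50.00 = $1,525.00
  9% × $1,525.00 = $137.25
Social Insurance: 5% × $1,725.00 = $86.25
Total withheld: $137.25 + $86.25 = $223.50
Net pay: $1,725.00 − $223.50 = $1,501.50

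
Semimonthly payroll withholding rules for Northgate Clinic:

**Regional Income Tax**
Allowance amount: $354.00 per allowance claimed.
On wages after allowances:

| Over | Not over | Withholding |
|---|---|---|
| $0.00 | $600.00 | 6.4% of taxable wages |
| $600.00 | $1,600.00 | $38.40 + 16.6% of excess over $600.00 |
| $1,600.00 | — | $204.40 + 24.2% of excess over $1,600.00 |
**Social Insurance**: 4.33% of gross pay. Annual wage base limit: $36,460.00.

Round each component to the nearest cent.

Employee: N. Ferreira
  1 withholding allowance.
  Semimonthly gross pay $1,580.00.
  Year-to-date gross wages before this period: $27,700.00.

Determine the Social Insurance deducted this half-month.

Social Insurance: 4.33% × $1,580.00 = $68.41

$68.41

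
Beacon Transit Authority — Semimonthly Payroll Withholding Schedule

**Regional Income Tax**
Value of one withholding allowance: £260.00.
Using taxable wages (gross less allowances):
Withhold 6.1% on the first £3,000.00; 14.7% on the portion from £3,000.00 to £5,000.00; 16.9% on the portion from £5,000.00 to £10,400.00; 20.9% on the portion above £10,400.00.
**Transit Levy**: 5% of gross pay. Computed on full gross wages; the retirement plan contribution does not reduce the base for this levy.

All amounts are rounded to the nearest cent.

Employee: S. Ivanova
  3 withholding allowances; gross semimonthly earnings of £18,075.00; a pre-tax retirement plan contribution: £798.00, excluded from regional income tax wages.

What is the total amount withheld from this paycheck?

£3,567.62

Regional Income Tax: taxable = £18,075.00 − £798.00 − 3×£260.00 = £16,497.00
  £1,389.60 + 20.9% × (£16,497.00 − £10,400.00) = £1,389.60 + 20.9% × £6,097.00 = £2,663.87
Transit Levy: 5% × £18,075.00 = £903.75
Total: £2,663.87 + £903.75 = £3,567.62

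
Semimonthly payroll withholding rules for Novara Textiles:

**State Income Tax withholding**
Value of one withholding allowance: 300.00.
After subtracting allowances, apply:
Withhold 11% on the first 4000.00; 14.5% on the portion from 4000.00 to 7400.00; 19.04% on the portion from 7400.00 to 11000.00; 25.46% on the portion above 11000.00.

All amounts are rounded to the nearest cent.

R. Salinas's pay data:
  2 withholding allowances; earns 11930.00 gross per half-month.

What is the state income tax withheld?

State Income Tax: taxable = 11930.00 − 2×300.00 = 11330.00
  1618.44 + 25.46% × (11330.00 − 11000.00) = 1618.44 + 25.46% × 330.00 = 1702.46

1702.46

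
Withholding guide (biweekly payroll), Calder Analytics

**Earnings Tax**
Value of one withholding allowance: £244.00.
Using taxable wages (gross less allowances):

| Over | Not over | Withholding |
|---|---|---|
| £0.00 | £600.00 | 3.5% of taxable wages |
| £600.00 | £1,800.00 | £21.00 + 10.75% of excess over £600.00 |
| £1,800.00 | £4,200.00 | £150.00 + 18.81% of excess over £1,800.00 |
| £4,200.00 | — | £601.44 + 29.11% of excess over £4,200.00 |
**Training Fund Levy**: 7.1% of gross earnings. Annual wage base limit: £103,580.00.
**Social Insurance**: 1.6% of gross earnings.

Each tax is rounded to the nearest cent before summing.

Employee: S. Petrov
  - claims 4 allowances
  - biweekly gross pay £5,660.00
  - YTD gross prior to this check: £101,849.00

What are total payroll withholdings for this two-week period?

£955.79

Earnings Tax: taxable = £5,660.00 − 4×£244.00 = £4,684.00
  £601.44 + 29.11% × (£4,684.00 − £4,200.00) = £601.44 + 29.11% × £484.00 = £742.33
Training Fund Levy: cap £103,580.00 − YTD £101,849.00 = £1,731.00 subject; 7.1% × £1,731.00 = £122.90
Social Insurance: 1.6% × £5,660.00 = £90.56
Total: £742.33 + £122.90 + £90.56 = £955.79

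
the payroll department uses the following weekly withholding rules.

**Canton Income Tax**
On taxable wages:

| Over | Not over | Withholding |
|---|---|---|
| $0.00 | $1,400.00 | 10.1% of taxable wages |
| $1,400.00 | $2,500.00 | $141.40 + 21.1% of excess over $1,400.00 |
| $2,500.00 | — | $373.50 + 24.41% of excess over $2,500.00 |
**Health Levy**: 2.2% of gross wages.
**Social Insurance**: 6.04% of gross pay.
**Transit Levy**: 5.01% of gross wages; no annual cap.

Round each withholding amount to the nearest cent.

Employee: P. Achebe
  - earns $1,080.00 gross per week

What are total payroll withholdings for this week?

$252.18

Canton Income Tax: taxable = $1,080.00
  10.1% × $1,080.00 = $109.08
Health Levy: 2.2% × $1,080.00 = $23.76
Social Insurance: 6.04% × $1,080.00 = $65.23
Transit Levy: 5.01% × $1,080.00 = $54.11
Total: $109.08 + $23.76 + $65.23 + $54.11 = $252.18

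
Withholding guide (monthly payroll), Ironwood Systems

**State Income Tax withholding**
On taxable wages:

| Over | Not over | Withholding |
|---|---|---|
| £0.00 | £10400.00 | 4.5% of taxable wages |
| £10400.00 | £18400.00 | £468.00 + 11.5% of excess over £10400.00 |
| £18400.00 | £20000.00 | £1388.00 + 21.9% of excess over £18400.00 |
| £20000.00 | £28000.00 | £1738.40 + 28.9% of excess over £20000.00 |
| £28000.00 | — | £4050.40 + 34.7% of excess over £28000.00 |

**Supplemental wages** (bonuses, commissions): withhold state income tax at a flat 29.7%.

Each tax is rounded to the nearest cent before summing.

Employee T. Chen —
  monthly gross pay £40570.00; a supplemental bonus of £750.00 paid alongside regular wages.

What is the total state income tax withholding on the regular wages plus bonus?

£8634.94

State Income Tax: taxable = £40570.00
  £4050.40 + 34.7% × (£40570.00 − £28000.00) = £4050.40 + 34.7% × £12570.00 = £8412.19
Supplemental (29.7% flat on bonus): 29.7% × £750.00 = £222.75
Total state income tax: £8412.19 + £222.75 = £8634.94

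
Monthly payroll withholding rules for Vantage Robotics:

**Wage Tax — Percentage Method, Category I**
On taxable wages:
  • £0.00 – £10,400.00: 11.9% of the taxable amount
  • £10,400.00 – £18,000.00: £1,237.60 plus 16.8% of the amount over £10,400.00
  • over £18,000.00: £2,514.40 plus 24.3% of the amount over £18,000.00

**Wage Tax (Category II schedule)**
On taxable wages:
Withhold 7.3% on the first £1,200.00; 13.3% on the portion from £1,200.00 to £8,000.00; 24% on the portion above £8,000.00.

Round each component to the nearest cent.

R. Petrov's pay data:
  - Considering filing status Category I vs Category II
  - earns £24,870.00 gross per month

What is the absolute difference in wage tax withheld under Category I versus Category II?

£856.99

Wage Tax (Category I): taxable = £24,870.00
  £2,514.40 + 24.3% × (£24,870.00 − £18,000.00) = £2,514.40 + 24.3% × £6,870.00 = £4,183.81
Wage Tax (Category II): taxable = £24,870.00
  £992.00 + 24% × (£24,870.00 − £8,000.00) = £992.00 + 24% × £16,870.00 = £5,040.80
Difference: |£4,183.81 − £5,040.80| = £856.99 (higher under Category II)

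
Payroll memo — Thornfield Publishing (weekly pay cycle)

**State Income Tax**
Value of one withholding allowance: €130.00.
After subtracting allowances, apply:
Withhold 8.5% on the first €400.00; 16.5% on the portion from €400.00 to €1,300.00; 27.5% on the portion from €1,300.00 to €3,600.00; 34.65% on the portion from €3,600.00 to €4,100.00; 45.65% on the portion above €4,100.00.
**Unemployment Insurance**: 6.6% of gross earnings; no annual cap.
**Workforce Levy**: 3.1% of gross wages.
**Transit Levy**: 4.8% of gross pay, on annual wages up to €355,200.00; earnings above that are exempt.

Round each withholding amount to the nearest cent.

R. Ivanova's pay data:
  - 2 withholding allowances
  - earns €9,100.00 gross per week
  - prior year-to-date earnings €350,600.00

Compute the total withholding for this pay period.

State Income Tax: taxable = €9,100.00 − 2×€130.00 = €8,840.00
  €988.25 + 45.65% × (€8,840.00 − €4,100.00) = €988.25 + 45.65% × €4,740.00 = €3,152.06
Unemployment Insurance: 6.6% × €9,100.00 = €600.60
Workforce Levy: 3.1% × €9,100.00 = €282.10
Transit Levy: cap €355,200.00 − YTD €350,600.00 = €4,600.00 subject; 4.8% × €4,600.00 = €220.80
Total: €3,152.06 + €600.60 + €282.10 + €220.80 = €4,255.56

€4,255.56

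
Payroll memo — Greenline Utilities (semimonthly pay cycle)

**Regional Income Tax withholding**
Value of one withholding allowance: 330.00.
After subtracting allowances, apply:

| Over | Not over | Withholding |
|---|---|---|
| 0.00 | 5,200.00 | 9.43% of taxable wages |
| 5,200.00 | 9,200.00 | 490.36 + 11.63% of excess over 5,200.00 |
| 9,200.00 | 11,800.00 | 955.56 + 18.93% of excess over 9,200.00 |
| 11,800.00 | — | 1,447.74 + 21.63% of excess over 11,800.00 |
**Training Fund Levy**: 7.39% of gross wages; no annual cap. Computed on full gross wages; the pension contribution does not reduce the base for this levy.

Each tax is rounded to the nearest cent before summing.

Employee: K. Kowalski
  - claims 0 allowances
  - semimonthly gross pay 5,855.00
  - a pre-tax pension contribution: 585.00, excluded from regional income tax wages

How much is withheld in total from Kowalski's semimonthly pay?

931.18

Regional Income Tax: taxable = 5,855.00 − 585.00 = 5,270.00
  490.36 + 11.63% × (5,270.00 − 5,200.00) = 490.36 + 11.63% × 70.00 = 498.50
Training Fund Levy: 7.39% × 5,855.00 = 432.68
Total: 498.50 + 432.68 = 931.18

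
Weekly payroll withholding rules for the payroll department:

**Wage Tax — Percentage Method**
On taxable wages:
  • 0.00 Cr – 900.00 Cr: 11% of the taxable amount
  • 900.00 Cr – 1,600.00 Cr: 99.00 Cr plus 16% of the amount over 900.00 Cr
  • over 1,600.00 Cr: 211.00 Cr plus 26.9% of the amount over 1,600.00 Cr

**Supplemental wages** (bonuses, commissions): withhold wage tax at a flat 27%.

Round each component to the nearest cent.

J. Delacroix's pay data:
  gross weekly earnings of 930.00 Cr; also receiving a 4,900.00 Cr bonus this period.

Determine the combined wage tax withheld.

Wage Tax: taxable = 930.00 Cr
  99.00 Cr + 16% × (930.00 Cr − 900.00 Cr) = 99.00 Cr + 16% × 30.00 Cr = 103.80 Cr
Supplemental (27% flat on bonus): 27% × 4,900.00 Cr = 1,323.00 Cr
Total wage tax: 103.80 Cr + 1,323.00 Cr = 1,426.80 Cr

1,426.80 Cr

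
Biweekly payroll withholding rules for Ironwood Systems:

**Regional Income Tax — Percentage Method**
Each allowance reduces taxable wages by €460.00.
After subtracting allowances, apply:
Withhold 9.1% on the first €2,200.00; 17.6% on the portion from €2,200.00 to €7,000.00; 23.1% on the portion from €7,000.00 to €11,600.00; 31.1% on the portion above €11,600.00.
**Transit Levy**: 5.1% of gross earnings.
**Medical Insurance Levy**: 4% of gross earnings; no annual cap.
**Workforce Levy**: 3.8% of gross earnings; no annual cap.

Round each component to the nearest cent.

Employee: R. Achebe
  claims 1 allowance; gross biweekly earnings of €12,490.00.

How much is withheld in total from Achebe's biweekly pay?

€3,852.54

Regional Income Tax: taxable = €12,490.00 − 1×€460.00 = €12,030.00
  €2,107.60 + 31.1% × (€12,030.00 − €11,600.00) = €2,107.60 + 31.1% × €430.00 = €2,241.33
Transit Levy: 5.1% × €12,490.00 = €636.99
Medical Insurance Levy: 4% × €12,490.00 = €499.60
Workforce Levy: 3.8% × €12,490.00 = €474.62
Total: €2,241.33 + €636.99 + €499.60 + €474.62 = €3,852.54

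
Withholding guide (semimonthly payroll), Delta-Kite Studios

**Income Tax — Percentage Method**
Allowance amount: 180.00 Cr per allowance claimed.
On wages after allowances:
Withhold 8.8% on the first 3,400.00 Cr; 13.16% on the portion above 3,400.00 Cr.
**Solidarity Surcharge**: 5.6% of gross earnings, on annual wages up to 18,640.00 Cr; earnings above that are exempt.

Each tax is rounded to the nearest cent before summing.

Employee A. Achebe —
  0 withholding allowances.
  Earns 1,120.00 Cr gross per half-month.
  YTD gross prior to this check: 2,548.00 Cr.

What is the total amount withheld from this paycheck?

161.28 Cr

Income Tax: taxable = 1,120.00 Cr
  8.8% × 1,120.00 Cr = 98.56 Cr
Solidarity Surcharge: 5.6% × 1,120.00 Cr = 62.72 Cr
Total: 98.56 Cr + 62.72 Cr = 161.28 Cr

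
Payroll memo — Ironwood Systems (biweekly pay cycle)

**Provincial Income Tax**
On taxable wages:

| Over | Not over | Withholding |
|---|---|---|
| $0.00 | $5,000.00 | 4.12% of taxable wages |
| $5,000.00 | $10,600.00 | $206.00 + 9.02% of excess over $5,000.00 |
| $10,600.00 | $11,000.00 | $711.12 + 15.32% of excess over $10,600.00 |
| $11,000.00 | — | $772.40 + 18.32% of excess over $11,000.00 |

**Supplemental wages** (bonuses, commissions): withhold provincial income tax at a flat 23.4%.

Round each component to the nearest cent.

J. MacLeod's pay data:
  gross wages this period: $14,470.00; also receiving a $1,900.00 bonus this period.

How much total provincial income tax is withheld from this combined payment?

Provincial Income Tax: taxable = $14,470.00
  $772.40 + 18.32% × ($14,470.00 − $11,000.00) = $772.40 + 18.32% × $3,470.00 = $1,408.10
Supplemental (23.4% flat on bonus): 23.4% × $1,900.00 = $444.60
Total provincial income tax: $1,408.10 + $444.60 = $1,852.70

$1,852.70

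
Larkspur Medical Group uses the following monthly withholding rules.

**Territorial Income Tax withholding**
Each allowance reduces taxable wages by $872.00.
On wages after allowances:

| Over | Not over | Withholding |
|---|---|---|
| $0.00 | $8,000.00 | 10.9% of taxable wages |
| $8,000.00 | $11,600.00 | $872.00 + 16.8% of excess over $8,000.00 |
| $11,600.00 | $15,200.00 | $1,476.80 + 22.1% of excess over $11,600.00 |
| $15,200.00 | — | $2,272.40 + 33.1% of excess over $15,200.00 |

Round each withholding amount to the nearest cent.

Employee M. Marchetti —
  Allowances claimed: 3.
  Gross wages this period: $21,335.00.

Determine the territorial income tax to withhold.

$3,437.19

Territorial Income Tax: taxable = $21,335.00 − 3×$872.00 = $18,719.00
  $2,272.40 + 33.1% × ($18,719.00 − $15,200.00) = $2,272.40 + 33.1% × $3,519.00 = $3,437.19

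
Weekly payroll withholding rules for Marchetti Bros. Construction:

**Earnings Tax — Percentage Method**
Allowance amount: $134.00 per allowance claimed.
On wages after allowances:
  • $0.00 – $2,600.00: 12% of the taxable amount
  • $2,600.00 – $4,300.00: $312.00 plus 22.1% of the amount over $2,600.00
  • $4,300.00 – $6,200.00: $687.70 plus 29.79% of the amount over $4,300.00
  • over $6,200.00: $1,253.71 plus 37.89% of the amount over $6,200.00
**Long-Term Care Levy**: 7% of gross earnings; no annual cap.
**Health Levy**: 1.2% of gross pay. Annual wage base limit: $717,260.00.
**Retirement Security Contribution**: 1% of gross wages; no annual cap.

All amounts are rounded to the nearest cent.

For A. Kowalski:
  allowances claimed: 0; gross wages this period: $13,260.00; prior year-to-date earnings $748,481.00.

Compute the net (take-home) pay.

Earnings Tax: taxable = $13,260.00
  $1,253.71 + 37.89% × ($13,260.00 − $6,200.00) = $1,253.71 + 37.89% × $7,060.00 = $3,928.74
Long-Term Care Levy: 7% × $13,260.00 = $928.20
Health Levy: YTD $748,481.00 ≥ cap $717,260.00 → $0.00
Retirement Security Contribution: 1% × $13,260.00 = $132.60
Total withheld: $3,928.74 + $928.20 + $0.00 + $132.60 = $4,989.54
Net pay: $13,260.00 − $4,989.54 = $8,270.46

$8,270.46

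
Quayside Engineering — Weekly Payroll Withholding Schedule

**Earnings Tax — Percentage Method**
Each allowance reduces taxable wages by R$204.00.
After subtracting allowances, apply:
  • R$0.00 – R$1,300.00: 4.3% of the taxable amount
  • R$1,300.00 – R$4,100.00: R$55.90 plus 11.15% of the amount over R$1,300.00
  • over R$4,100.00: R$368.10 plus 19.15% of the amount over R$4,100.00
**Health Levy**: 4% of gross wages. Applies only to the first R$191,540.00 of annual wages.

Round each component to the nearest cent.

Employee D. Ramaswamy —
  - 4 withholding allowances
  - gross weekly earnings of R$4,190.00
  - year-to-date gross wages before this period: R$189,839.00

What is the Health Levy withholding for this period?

Health Levy: cap R$191,540.00 − YTD R$189,839.00 = R$1,701.00 subject; 4% × R$1,701.00 = R$68.04

R$68.04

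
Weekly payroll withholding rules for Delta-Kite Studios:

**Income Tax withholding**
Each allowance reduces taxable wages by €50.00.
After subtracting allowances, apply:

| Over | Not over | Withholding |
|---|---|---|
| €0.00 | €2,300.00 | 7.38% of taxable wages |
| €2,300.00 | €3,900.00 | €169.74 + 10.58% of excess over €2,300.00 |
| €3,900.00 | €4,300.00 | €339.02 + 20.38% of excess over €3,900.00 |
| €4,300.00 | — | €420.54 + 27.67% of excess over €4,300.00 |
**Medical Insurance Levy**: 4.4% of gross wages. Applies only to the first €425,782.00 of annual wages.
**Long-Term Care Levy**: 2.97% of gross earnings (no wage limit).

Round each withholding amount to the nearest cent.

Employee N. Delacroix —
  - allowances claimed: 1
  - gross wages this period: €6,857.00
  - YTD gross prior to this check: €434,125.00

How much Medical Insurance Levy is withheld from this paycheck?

Medical Insurance Levy: YTD €434,125.00 ≥ cap €425,782.00 → €0.00

€0.00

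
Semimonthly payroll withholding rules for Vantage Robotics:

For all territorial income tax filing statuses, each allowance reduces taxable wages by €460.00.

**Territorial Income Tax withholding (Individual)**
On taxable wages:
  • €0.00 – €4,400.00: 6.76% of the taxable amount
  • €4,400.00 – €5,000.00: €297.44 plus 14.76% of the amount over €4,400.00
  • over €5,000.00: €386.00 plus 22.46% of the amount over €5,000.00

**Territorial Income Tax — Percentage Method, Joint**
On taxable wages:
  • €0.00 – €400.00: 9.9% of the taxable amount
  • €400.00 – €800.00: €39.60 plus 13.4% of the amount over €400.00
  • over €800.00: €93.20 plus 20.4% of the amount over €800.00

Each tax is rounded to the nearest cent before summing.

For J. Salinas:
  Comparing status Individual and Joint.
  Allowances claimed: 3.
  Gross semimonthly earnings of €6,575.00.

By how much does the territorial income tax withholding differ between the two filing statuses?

Territorial Income Tax (Individual): taxable = €6,575.00 − 3×€460.00 = €5,195.00
  €386.00 + 22.46% × (€5,195.00 − €5,000.00) = €386.00 + 22.46% × €195.00 = €429.80
Territorial Income Tax (Joint): taxable = €6,575.00 − 3×€460.00 = €5,195.00
  €93.20 + 20.4% × (€5,195.00 − €800.00) = €93.20 + 20.4% × €4,395.00 = €989.78
Difference: |€429.80 − €989.78| = €559.98 (higher under Joint)

€559.98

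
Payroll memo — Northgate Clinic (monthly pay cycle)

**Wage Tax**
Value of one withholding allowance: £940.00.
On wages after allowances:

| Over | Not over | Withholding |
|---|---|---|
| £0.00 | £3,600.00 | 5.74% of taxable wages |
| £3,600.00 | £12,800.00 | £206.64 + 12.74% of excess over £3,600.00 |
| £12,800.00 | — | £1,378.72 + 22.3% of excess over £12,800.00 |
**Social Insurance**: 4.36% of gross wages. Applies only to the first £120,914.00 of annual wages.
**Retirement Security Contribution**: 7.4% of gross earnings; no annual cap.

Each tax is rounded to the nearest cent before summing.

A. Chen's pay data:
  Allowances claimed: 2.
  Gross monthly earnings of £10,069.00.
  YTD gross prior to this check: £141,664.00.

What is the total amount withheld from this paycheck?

Wage Tax: taxable = £10,069.00 − 2×£940.00 = £8,189.00
  £206.64 + 12.74% × (£8,189.00 − £3,600.00) = £206.64 + 12.74% × £4,589.00 = £791.28
Social Insurance: YTD £141,664.00 ≥ cap £120,914.00 → £0.00
Retirement Security Contribution: 7.4% × £10,069.00 = £745.11
Total: £791.28 + £0.00 + £745.11 = £1,536.39

£1,536.39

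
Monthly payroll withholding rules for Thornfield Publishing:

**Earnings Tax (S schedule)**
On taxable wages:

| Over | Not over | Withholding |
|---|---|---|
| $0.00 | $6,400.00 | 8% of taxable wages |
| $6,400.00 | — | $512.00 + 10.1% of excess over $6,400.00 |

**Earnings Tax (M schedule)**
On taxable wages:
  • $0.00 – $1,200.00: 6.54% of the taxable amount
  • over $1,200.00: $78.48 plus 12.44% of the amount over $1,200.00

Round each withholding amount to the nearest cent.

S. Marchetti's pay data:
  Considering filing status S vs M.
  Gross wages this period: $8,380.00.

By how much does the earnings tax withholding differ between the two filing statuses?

Earnings Tax (S): taxable = $8,380.00
  $512.00 + 10.1% × ($8,380.00 − $6,400.00) = $512.00 + 10.1% × $1,980.00 = $711.98
Earnings Tax (M): taxable = $8,380.00
  $78.48 + 12.44% × ($8,380.00 − $1,200.00) = $78.48 + 12.44% × $7,180.00 = $971.67
Difference: |$711.98 − $971.67| = $259.69 (higher under M)

$259.69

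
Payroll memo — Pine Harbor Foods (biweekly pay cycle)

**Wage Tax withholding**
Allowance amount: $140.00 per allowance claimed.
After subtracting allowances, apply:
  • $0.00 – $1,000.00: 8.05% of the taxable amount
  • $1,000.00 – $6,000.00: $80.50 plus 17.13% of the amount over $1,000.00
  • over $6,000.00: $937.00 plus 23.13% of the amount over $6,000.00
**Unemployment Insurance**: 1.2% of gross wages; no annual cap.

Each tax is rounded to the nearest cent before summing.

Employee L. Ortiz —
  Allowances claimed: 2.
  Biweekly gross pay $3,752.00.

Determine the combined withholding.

Wage Tax: taxable = $3,752.00 − 2×$140.00 = $3,472.00
  $80.50 + 17.13% × ($3,472.00 − $1,000.00) = $80.50 + 17.13% × $2,472.00 = $503.95
Unemployment Insurance: 1.2% × $3,752.00 = $45.02
Total: $503.95 + $45.02 = $548.97

$548.97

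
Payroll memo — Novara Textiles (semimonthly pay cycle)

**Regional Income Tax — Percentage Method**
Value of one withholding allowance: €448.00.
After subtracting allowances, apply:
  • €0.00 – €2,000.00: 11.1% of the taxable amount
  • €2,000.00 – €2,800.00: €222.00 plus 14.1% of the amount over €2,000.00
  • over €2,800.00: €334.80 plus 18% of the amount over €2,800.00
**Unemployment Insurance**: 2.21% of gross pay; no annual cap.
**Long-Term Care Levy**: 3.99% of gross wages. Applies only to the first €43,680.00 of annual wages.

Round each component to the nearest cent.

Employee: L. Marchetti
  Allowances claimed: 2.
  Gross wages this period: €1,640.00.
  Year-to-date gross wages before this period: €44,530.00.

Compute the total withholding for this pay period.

Regional Income Tax: taxable = €1,640.00 − 2×€448.00 = €744.00
  11.1% × €744.00 = €82.58
Unemployment Insurance: 2.21% × €1,640.00 = €36.24
Long-Term Care Levy: YTD €44,530.00 ≥ cap €43,680.00 → €0.00
Total: €82.58 + €36.24 + €0.00 = €118.82

€118.82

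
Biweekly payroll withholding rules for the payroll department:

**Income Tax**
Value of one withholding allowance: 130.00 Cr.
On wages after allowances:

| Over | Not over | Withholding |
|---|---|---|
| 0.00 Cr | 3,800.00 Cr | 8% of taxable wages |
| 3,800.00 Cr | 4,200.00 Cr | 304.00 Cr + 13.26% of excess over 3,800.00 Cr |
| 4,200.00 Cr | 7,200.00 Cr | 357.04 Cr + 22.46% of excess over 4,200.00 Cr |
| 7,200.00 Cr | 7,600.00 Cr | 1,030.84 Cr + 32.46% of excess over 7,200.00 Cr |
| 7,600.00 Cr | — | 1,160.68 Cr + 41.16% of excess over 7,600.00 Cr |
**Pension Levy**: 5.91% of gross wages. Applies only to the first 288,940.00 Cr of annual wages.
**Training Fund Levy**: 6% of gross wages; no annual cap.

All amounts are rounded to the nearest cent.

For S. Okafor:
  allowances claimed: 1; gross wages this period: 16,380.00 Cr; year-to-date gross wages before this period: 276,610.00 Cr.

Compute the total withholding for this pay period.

6,432.52 Cr

Income Tax: taxable = 16,380.00 Cr − 1×130.00 Cr = 16,250.00 Cr
  1,160.68 Cr + 41.16% × (16,250.00 Cr − 7,600.00 Cr) = 1,160.68 Cr + 41.16% × 8,650.00 Cr = 4,721.02 Cr
Pension Levy: cap 288,940.00 Cr − YTD 276,610.00 Cr = 12,330.00 Cr subject; 5.91% × 12,330.00 Cr = 728.70 Cr
Training Fund Levy: 6% × 16,380.00 Cr = 982.80 Cr
Total: 4,721.02 Cr + 728.70 Cr + 982.80 Cr = 6,432.52 Cr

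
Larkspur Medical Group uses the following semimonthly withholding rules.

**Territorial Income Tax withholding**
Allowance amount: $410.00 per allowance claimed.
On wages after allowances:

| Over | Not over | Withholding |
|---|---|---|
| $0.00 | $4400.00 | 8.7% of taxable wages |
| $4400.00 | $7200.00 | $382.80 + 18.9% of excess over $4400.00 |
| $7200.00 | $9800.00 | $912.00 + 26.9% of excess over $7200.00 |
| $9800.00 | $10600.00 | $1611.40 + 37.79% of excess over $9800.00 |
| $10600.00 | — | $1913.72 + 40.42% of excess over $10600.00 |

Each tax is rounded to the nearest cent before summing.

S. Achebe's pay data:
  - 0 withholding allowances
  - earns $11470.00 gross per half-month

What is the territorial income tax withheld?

$2265.37

Territorial Income Tax: taxable = $11470.00
  $1913.72 + 40.42% × ($11470.00 − $10600.00) = $1913.72 + 40.42% × $870.00 = $2265.37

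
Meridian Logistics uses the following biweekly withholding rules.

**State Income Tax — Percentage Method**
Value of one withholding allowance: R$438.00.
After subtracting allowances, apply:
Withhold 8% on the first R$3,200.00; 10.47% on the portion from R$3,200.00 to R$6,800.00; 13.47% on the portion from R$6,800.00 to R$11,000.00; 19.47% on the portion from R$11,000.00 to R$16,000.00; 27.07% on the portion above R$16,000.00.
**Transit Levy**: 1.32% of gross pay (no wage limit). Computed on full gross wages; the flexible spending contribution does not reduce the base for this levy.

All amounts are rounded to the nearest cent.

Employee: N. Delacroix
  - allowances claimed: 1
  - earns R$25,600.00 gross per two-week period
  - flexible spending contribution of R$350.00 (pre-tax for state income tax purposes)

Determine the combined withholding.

State Income Tax: taxable = R$25,600.00 − R$350.00 − 1×R$438.00 = R$24,812.00
  R$2,172.16 + 27.07% × (R$24,812.00 − R$16,000.00) = R$2,172.16 + 27.07% × R$8,812.00 = R$4,557.57
Transit Levy: 1.32% × R$25,600.00 = R$337.92
Total: R$4,557.57 + R$337.92 = R$4,895.49

R$4,895.49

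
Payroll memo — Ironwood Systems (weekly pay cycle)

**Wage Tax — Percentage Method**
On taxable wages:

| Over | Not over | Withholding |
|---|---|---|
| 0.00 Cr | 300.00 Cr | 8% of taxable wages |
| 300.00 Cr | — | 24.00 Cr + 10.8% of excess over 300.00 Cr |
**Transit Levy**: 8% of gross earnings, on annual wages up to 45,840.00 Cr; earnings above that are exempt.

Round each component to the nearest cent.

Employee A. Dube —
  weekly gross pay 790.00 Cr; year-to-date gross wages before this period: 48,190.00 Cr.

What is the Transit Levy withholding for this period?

Transit Levy: YTD 48,190.00 Cr ≥ cap 45,840.00 Cr → 0.00 Cr

0.00 Cr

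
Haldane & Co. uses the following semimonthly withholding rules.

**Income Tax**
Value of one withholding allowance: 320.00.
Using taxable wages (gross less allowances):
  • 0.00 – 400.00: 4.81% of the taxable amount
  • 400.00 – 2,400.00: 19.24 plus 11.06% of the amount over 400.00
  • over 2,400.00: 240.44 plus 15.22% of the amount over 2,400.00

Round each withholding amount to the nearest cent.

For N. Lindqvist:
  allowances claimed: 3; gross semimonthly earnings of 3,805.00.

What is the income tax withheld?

Income Tax: taxable = 3,805.00 − 3×320.00 = 2,845.00
  240.44 + 15.22% × (2,845.00 − 2,400.00) = 240.44 + 15.22% × 445.00 = 308.17

308.17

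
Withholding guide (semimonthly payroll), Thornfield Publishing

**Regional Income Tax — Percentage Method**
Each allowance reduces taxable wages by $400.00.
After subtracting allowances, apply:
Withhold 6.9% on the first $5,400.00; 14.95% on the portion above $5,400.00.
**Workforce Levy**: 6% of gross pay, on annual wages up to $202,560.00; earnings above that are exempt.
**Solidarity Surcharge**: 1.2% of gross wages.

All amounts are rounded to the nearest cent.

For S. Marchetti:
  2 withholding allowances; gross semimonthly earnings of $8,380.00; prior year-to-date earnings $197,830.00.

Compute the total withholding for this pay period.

Regional Income Tax: taxable = $8,380.00 − 2×$400.00 = $7,580.00
  $372.60 + 14.95% × ($7,580.00 − $5,400.00) = $372.60 + 14.95% × $2,180.00 = $698.51
Workforce Levy: cap $202,560.00 − YTD $197,830.00 = $4,730.00 subject; 6% × $4,730.00 = $283.80
Solidarity Surcharge: 1.2% × $8,380.00 = $100.56
Total: $698.51 + $283.80 + $100.56 = $1,082.87

$1,082.87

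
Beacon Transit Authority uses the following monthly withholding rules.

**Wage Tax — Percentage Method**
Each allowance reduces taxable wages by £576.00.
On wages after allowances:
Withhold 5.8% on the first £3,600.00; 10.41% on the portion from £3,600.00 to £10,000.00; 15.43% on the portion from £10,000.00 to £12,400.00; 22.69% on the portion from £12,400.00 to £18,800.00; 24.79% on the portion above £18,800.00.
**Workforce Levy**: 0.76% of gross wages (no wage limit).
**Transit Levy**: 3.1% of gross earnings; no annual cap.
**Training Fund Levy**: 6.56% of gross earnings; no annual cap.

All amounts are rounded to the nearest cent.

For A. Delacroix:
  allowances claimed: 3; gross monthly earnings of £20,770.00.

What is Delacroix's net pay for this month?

Wage Tax: taxable = £20,770.00 − 3×£576.00 = £19,042.00
  £2,697.52 + 24.79% × (£19,042.00 − £18,800.00) = £2,697.52 + 24.79% × £242.00 = £2,757.51
Workforce Levy: 0.76% × £20,770.00 = £157.85
Transit Levy: 3.1% × £20,770.00 = £643.87
Training Fund Levy: 6.56% × £20,770.00 = £1,362.51
Total withheld: £2,757.51 + £157.85 + £643.87 + £1,362.51 = £4,921.74
Net pay: £20,770.00 − £4,921.74 = £15,848.26

£15,848.26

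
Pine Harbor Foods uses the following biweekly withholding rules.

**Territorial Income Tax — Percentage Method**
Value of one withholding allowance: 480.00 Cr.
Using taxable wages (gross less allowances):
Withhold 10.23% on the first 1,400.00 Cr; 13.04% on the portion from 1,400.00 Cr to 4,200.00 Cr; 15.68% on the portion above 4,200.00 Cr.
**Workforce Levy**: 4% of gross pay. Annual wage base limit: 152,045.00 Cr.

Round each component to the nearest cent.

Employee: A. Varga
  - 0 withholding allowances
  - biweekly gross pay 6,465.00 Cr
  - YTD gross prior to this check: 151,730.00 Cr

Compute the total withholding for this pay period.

876.09 Cr

Territorial Income Tax: taxable = 6,465.00 Cr
  508.34 Cr + 15.68% × (6,465.00 Cr − 4,200.00 Cr) = 508.34 Cr + 15.68% × 2,265.00 Cr = 863.49 Cr
Workforce Levy: cap 152,045.00 Cr − YTD 151,730.00 Cr = 315.00 Cr subject; 4% × 315.00 Cr = 12.60 Cr
Total: 863.49 Cr + 12.60 Cr = 876.09 Cr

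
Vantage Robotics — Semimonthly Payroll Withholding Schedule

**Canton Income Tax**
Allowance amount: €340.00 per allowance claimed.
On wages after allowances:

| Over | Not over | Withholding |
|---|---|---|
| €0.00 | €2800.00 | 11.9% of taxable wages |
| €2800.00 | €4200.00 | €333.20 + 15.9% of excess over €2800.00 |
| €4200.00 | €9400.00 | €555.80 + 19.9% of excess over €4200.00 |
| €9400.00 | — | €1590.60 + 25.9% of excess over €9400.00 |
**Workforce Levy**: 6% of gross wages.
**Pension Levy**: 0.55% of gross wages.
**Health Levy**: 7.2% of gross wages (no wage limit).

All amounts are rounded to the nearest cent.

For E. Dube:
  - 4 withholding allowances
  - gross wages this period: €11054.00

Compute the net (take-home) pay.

Canton Income Tax: taxable = €11054.00 − 4×€340.00 = €9694.00
  €1590.60 + 25.9% × (€9694.00 − €9400.00) = €1590.60 + 25.9% × €294.00 = €1666.75
Workforce Levy: 6% × €11054.00 = €663.24
Pension Levy: 0.55% × €11054.00 = €60.80
Health Levy: 7.2% × €11054.00 = €795.89
Total withheld: €1666.75 + €663.24 + €60.80 + €795.89 = €3186.68
Net pay: €11054.00 − €3186.68 = €7867.32

€7867.32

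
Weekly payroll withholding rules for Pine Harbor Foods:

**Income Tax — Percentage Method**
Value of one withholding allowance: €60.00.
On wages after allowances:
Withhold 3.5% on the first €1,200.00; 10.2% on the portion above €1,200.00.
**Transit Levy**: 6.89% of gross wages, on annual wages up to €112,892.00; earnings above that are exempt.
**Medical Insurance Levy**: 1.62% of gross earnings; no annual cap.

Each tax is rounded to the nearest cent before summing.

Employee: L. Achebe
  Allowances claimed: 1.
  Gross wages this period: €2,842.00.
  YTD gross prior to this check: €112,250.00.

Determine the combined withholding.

€293.63

Income Tax: taxable = €2,842.00 − 1×€60.00 = €2,782.00
  €42.00 + 10.2% × (€2,782.00 − €1,200.00) = €42.00 + 10.2% × €1,582.00 = €203.36
Transit Levy: cap €112,892.00 − YTD €112,250.00 = €642.00 subject; 6.89% × €642.00 = €44.23
Medical Insurance Levy: 1.62% × €2,842.00 = €46.04
Total: €203.36 + €44.23 + €46.04 = €293.63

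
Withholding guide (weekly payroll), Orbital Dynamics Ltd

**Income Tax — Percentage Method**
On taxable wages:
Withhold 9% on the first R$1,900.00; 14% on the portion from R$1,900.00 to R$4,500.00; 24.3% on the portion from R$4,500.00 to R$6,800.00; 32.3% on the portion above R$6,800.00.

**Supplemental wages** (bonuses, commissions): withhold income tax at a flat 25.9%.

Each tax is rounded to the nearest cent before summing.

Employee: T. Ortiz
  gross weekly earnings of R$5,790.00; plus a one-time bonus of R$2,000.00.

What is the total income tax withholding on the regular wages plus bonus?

Income Tax: taxable = R$5,790.00
  R$535.00 + 24.3% × (R$5,790.00 − R$4,500.00) = R$535.00 + 24.3% × R$1,290.00 = R$848.47
Supplemental (25.9% flat on bonus): 25.9% × R$2,000.00 = R$518.00
Total income tax: R$848.47 + R$518.00 = R$1,366.47

R$1,366.47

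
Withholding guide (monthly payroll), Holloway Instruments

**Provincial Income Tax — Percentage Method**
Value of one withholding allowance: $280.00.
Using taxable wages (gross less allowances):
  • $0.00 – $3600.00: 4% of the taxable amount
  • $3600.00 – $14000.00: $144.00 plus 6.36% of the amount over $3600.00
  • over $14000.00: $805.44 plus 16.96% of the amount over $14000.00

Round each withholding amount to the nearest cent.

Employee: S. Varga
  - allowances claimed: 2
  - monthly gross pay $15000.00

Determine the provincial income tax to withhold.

$880.06

Provincial Income Tax: taxable = $15000.00 − 2×$280.00 = $14440.00
  $805.44 + 16.96% × ($14440.00 − $14000.00) = $805.44 + 16.96% × $440.00 = $880.06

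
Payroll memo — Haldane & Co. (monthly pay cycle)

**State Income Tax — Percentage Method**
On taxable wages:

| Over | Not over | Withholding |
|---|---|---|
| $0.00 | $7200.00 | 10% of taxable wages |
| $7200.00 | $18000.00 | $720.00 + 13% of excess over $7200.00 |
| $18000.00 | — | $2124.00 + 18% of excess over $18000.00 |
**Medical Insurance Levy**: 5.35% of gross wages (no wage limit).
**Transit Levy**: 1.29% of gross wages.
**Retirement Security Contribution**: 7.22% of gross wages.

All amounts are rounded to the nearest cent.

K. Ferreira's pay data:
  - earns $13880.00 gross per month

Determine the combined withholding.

State Income Tax: taxable = $13880.00
  $720.00 + 13% × ($13880.00 − $7200.00) = $720.00 + 13% × $6680.00 = $1588.40
Medical Insurance Levy: 5.35% × $13880.00 = $742.58
Transit Levy: 1.29% × $13880.00 = $179.05
Retirement Security Contribution: 7.22% × $13880.00 = $1002.14
Total: $1588.40 + $742.58 + $179.05 + $1002.14 = $3512.17

$3512.17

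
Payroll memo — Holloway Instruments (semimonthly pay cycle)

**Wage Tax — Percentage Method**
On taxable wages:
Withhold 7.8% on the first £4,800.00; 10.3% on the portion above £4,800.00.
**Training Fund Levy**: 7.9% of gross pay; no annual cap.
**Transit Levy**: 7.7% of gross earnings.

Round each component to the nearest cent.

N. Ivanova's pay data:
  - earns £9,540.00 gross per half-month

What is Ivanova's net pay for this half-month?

Wage Tax: taxable = £9,540.00
  £374.40 + 10.3% × (£9,540.00 − £4,800.00) = £374.40 + 10.3% × £4,740.00 = £862.62
Training Fund Levy: 7.9% × £9,540.00 = £753.66
Transit Levy: 7.7% × £9,540.00 = £734.58
Total withheld: £862.62 + £753.66 + £734.58 = £2,350.86
Net pay: £9,540.00 − £2,350.86 = £7,189.14

£7,189.14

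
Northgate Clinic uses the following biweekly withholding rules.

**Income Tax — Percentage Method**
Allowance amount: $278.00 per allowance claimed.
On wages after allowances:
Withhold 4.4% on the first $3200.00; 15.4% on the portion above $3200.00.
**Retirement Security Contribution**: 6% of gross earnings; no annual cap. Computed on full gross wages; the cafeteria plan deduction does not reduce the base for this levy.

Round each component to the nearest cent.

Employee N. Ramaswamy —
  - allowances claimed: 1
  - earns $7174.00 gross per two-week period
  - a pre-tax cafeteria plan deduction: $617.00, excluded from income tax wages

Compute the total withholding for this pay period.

Income Tax: taxable = $7174.00 − $617.00 − 1×$278.00 = $6279.00
  $140.80 + 15.4% × ($6279.00 − $3200.00) = $140.80 + 15.4% × $3079.00 = $614.97
Retirement Security Contribution: 6% × $7174.00 = $430.44
Total: $614.97 + $430.44 = $1045.41

$1045.41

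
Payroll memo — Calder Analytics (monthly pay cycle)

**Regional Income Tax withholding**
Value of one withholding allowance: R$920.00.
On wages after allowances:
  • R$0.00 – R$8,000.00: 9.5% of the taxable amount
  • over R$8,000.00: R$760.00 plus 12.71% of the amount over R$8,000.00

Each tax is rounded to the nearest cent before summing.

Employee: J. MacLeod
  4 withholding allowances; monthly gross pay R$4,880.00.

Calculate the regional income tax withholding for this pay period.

R$114.00

Regional Income Tax: taxable = R$4,880.00 − 4×R$920.00 = R$1,200.00
  9.5% × R$1,200.00 = R$114.00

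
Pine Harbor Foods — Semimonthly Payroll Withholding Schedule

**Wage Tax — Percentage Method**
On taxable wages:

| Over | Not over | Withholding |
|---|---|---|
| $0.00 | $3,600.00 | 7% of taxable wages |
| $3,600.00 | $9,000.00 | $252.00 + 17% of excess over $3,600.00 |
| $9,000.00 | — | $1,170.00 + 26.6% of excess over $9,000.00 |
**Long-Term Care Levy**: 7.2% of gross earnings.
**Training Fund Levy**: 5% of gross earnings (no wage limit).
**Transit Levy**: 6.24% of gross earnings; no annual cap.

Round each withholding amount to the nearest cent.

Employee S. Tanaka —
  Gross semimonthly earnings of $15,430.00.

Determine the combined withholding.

Wage Tax: taxable = $15,430.00
  $1,170.00 + 26.6% × ($15,430.00 − $9,000.00) = $1,170.00 + 26.6% × $6,430.00 = $2,880.38
Long-Term Care Levy: 7.2% × $15,430.00 = $1,110.96
Training Fund Levy: 5% × $15,430.00 = $771.50
Transit Levy: 6.24% × $15,430.00 = $962.83
Total: $2,880.38 + $1,110.96 + $771.50 + $962.83 = $5,725.67

$5,725.67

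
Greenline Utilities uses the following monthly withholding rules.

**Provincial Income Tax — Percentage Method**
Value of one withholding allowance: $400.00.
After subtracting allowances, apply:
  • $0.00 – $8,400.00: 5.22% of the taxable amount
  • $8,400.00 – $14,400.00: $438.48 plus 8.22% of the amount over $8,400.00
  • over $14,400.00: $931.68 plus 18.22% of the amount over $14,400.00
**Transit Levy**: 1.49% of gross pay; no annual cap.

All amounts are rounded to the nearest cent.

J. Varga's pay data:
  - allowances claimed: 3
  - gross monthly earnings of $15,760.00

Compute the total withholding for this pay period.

Provincial Income Tax: taxable = $15,760.00 − 3×$400.00 = $14,560.00
  $931.68 + 18.22% × ($14,560.00 − $14,400.00) = $931.68 + 18.22% × $160.00 = $960.83
Transit Levy: 1.49% × $15,760.00 = $234.82
Total: $960.83 + $234.82 = $1,195.65

$1,195.65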